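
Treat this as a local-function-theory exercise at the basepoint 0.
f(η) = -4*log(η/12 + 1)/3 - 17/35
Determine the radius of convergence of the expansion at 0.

Branch term (-4/3)*log(1 - η/(-12)): its argument vanishes at η = -12, a logarithmic branch point, modulus 12.
The radius of convergence is the smallest modulus among the singular points: 12.

The radius of convergence is 12.


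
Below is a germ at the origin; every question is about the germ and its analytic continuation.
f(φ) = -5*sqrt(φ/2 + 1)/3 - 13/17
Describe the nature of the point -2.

The point is an algebraic (square-root) branch point.

The term (-5/3)*sqrt(1 - φ/(-2)) has argument 1 - -2/(-2) = 0 at -2: a square-root (algebraic, two-sheeted) branch point; the remaining terms are analytic or single-valued there.


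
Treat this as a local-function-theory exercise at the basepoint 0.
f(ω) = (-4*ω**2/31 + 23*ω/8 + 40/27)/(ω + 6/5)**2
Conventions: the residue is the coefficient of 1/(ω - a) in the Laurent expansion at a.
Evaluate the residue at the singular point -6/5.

The residue is 3949/1240.

At the order-2 pole -6/5 set g(ω) = (ω - (-6/5))^2*f(ω) = -4*ω**2/31 + 23*ω/8 + 40/27.
Order-2 pole: residue = g'(a); g'(-6/5) = 3949/1240, so the residue is 3949/1240.


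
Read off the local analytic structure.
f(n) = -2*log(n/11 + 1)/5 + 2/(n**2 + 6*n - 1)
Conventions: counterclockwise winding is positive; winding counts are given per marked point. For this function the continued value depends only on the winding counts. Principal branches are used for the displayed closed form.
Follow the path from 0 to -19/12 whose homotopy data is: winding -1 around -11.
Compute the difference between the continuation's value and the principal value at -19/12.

The rational part is single-valued and drops out of the difference; each branch term changes only by its own monodromy.
(-2/5)*log(1 - n/(-11)): each positive loop around -11 adds 2*pi*i to the log, so winding -1 contributes (-2/5)*(-1)*2*pi*i = (4/5)*pi*i.
Summing the contributions at n = -19/12 gives (4/5)*pi*i.

Continued minus principal equals (4/5)*pi*i.


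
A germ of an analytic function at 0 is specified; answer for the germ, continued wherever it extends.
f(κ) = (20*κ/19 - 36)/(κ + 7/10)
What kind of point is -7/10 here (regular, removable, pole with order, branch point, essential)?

The denominator factor κ + 7/10 vanishes at -7/10 and appears to the power 1; the numerator there equals -698/19, nonzero, and no other factor vanishes.
Hence a pole whose order is the multiplicity, 1.

The point is a pole of order 1.


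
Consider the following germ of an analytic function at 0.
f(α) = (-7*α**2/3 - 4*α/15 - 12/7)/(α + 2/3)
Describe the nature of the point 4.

The point is a regular point.

Denominator factors: α + 2/3 = 14/3 at α = 4 — none vanishes.
So the germ continues analytically to 4.


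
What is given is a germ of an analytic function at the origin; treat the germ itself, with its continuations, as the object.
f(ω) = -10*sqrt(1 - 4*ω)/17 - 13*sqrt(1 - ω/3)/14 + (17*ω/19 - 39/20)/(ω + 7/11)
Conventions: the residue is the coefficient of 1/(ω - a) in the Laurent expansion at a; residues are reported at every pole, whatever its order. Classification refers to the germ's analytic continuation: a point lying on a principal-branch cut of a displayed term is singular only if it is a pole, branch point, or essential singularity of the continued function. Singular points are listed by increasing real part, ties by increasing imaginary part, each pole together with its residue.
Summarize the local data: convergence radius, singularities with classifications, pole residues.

Denominator factor (ω + 7/11): pole of order 1 at -7/11, modulus 7/11.
Branch term (-13/14)*sqrt(1 - ω/(3)): its argument vanishes at ω = 3, a square-root branch point, modulus 3.
Branch term (-10/17)*sqrt(1 - ω/(1/4)): its argument vanishes at ω = 1/4, a square-root branch point, modulus 1/4.
The radius of convergence is the smallest modulus among the singular points: 1/4.
The branch terms are analytic at -7/11 and contribute nothing to the residue; only the rational part matters.
At the order-1 pole -7/11 set g(ω) = (ω - (-7/11))*(rational part) = 17*ω/19 - 39/20.
Simple pole: residue = g(a) at a = -7/11, which is -10531/4180.
List the singular points by increasing real part (a conjugate pair: the negative imaginary part first).

Radius of convergence at 0: 1/4.
At -7/11: a pole of order 1; residue -10531/4180.
At 1/4: an algebraic (square-root) branch point.
At 3: an algebraic (square-root) branch point.


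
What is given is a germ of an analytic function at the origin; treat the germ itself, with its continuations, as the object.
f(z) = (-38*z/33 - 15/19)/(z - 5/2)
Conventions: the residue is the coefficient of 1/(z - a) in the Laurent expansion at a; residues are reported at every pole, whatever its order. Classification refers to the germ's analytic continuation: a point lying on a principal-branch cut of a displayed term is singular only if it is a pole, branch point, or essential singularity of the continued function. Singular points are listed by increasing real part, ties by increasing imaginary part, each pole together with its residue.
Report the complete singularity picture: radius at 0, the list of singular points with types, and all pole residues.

Radius of convergence at 0: 5/2.
At 5/2: a pole of order 1; residue -2300/627.

Denominator factor (z - 5/2): pole of order 1 at 5/2, modulus 5/2.
The radius of convergence is the smallest modulus among the singular points: 5/2.
At the order-1 pole 5/2 set g(z) = (z - (5/2))*f(z) = -38*z/33 - 15/19.
Simple pole: residue = g(a) at a = 5/2, which is -2300/627.


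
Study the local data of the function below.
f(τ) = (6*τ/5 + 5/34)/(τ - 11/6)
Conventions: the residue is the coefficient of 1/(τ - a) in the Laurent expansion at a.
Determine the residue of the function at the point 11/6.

The residue is 399/170.

At the order-1 pole 11/6 set g(τ) = (τ - (11/6))*f(τ) = 6*τ/5 + 5/34.
Simple pole: residue = g(a) at a = 11/6, which is 399/170.


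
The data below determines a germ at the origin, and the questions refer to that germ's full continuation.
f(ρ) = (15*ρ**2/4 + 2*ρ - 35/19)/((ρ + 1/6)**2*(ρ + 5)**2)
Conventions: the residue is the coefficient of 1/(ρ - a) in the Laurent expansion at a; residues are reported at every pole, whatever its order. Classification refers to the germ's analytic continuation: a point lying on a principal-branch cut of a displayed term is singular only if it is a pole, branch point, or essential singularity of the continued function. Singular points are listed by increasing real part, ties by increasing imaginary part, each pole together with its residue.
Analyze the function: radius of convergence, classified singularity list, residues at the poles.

Denominator factor (ρ + 5)^2: pole of order 2 at -5, modulus 5.
Denominator factor (ρ + 1/6)^2: pole of order 2 at -1/6, modulus 1/6.
The radius of convergence is the smallest modulus among the singular points: 1/6.
At the order-2 pole -5 set g(ρ) = (ρ - (-5))^2*f(ρ) = (15*ρ**2/4 + 2*ρ - 35/19)/(ρ + 1/6)**2.
Order-2 pole: residue = g'(a); g'(-5) = -31878/463391, so the residue is -31878/463391.
At the order-2 pole -1/6 set g(ρ) = (ρ - (-1/6))^2*f(ρ) = (15*ρ**2/4 + 2*ρ - 35/19)/(ρ + 5)**2.
Order-2 pole: residue = g'(a); g'(-1/6) = 31878/463391, so the residue is 31878/463391.
List the singular points by increasing real part (a conjugate pair: the negative imaginary part first).

Radius of convergence at 0: 1/6.
At -5: a pole of order 2; residue -31878/463391.
At -1/6: a pole of order 2; residue 31878/463391.


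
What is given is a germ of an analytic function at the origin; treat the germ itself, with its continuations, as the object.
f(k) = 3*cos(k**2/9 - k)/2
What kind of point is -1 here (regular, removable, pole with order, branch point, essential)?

The point is a regular point.

There is no denominator, hence no pole anywhere.
The factor cos(k**2/9 - k) is entire.
So the germ continues analytically to -1.


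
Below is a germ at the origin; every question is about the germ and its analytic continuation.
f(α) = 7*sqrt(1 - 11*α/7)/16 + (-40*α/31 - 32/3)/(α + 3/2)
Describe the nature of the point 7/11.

The point is an algebraic (square-root) branch point.

The term (7/16)*sqrt(1 - α/(7/11)) has argument 1 - 7/11/(7/11) = 0 at 7/11: a square-root (algebraic, two-sheeted) branch point; the remaining terms are analytic or single-valued there.


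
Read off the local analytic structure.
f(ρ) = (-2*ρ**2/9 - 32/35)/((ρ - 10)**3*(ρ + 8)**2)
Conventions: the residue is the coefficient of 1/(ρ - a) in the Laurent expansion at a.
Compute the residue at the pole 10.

At the order-3 pole 10 set g(ρ) = (ρ - (10))^3*f(ρ) = (-2*ρ**2/9 - 32/35)/(ρ + 8)**2.
Order-3 pole: residue = g''(a)/2; g''(10) = 244/688905, so the residue is 122/688905.

The residue is 122/688905.


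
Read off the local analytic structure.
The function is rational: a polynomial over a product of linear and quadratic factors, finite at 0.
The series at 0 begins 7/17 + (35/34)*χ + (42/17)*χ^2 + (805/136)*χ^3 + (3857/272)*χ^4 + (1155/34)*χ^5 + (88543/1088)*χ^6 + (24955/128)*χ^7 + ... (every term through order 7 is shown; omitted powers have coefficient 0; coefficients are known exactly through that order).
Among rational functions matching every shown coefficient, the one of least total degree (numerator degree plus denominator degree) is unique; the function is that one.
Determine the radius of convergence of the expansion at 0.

The radius of convergence is 5 - sqrt(21).

No rational of total degree below 2 reproduces all 8 coefficients; solving the [0/2] Pade equations on them gives f(χ) = 28/(17*(χ**2 - 10*χ + 4)), whose expansion matches every shown term.
Denominator factor (χ**2 - 10*χ + 4): discriminant 84, real irrational roots 5 + sqrt(21) and 5 - sqrt(21); poles of order 1, moduli 5 + sqrt(21) and 5 - sqrt(21).
The radius of convergence is the smallest modulus among the singular points: 5 - sqrt(21).


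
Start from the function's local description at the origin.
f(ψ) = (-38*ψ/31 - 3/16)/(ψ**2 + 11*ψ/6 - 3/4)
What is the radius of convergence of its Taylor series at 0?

Denominator factor (ψ**2 + 11*ψ/6 - 3/4): discriminant 229/36, real irrational roots -11/12 + (1/12)*sqrt(229) and -11/12 - (1/12)*sqrt(229); poles of order 1, moduli -11/12 + (1/12)*sqrt(229) and 11/12 + (1/12)*sqrt(229).
The radius of convergence is the smallest modulus among the singular points: -11/12 + (1/12)*sqrt(229).

The radius of convergence is -11/12 + (1/12)*sqrt(229).


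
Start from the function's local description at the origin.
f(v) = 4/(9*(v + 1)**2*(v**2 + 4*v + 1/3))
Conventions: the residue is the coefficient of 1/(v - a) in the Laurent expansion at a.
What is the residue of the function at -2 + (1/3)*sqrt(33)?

The factor v**2 + 4*v + 1/3 splits as (v - a)(v - a') with a = -2 + (1/3)*sqrt(33), a' = -2 - (1/3)*sqrt(33). At the order-1 pole a set g(v) = (v - a)*f(v) = [4/(9*(v + 1)**2)] / (v - a').
Simple pole: residue = g(a) at a = -2 + (1/3)*sqrt(33), which is 1/16 + (7/528)*sqrt(33).

The residue is 1/16 + (7/528)*sqrt(33).


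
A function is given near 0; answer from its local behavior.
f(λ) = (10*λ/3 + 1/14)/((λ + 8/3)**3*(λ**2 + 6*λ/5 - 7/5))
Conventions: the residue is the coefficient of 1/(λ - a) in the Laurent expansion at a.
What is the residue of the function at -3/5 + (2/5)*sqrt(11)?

The residue is 119795805/40401116 - (112598505/126974936)*sqrt(11).

The factor λ**2 + 6*λ/5 - 7/5 splits as (λ - a)(λ - a') with a = -3/5 + (2/5)*sqrt(11), a' = -3/5 - (2/5)*sqrt(11). At the order-1 pole a set g(λ) = (λ - a)*f(λ) = [(10*λ/3 + 1/14)/(λ + 8/3)**3] / (λ - a').
Simple pole: residue = g(a) at a = -3/5 + (2/5)*sqrt(11), which is 119795805/40401116 - (112598505/126974936)*sqrt(11).


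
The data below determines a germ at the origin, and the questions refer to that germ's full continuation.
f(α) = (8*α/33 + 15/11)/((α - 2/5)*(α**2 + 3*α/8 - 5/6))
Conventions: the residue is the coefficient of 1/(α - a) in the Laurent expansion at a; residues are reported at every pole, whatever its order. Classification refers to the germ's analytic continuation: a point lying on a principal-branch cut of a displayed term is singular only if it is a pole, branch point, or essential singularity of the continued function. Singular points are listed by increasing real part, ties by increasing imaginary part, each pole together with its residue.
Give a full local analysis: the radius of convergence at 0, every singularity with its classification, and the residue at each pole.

Radius of convergence at 0: 2/5.
At -3/16 - (1/48)*sqrt(2001): a pole of order 1; residue 2410/1727 - (2690/119163)*sqrt(2001).
At 2/5: a pole of order 1; residue -4820/1727.
At -3/16 + (1/48)*sqrt(2001): a pole of order 1; residue 2410/1727 + (2690/119163)*sqrt(2001).


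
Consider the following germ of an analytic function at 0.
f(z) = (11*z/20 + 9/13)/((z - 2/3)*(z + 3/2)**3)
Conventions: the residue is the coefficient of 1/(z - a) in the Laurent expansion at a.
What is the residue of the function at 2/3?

At the order-1 pole 2/3 set g(z) = (z - (2/3))*f(z) = (11*z/20 + 9/13)/(z + 3/2)**3.
Simple pole: residue = g(a) at a = 2/3, which is 14868/142805.

The residue is 14868/142805.


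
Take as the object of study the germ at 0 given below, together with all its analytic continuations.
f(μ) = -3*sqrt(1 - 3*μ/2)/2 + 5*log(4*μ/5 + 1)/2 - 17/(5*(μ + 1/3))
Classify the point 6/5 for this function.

The point is a regular point.

Denominator factors: μ + 1/3 = 23/15 at μ = 6/5 — none vanishes.
Branch term log(1 - μ/(-5/4)): argument at 6/5 is 49/25, nonzero, so 6/5 is not its branch point (a point on a principal cut is still regular for the continued germ).
Branch term sqrt(1 - μ/(2/3)): argument at 6/5 is -4/5, nonzero, so 6/5 is not its branch point (a point on a principal cut is still regular for the continued germ).
So the germ continues analytically to 6/5.


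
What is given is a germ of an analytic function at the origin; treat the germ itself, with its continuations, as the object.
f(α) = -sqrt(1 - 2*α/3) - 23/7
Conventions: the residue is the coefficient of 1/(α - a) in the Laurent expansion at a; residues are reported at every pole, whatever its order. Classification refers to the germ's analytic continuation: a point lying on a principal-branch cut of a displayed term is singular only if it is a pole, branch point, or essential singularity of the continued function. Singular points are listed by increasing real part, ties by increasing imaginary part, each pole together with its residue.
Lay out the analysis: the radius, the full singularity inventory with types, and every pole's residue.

Radius of convergence at 0: 3/2.
At 3/2: an algebraic (square-root) branch point.

Branch term (-1)*sqrt(1 - α/(3/2)): its argument vanishes at α = 3/2, a square-root branch point, modulus 3/2.
The radius of convergence is the smallest modulus among the singular points: 3/2.


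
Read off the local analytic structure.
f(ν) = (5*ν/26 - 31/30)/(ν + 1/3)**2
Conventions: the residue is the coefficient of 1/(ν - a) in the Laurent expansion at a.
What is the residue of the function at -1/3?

The residue is 5/26.

At the order-2 pole -1/3 set g(ν) = (ν - (-1/3))^2*f(ν) = 5*ν/26 - 31/30.
Order-2 pole: residue = g'(a); g'(-1/3) = 5/26, so the residue is 5/26.


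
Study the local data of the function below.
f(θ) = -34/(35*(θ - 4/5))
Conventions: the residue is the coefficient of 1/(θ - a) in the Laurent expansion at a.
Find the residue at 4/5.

At the order-1 pole 4/5 set g(θ) = (θ - (4/5))*f(θ) = -34/35.
Simple pole: residue = g(a) at a = 4/5, which is -34/35.

The residue is -34/35.


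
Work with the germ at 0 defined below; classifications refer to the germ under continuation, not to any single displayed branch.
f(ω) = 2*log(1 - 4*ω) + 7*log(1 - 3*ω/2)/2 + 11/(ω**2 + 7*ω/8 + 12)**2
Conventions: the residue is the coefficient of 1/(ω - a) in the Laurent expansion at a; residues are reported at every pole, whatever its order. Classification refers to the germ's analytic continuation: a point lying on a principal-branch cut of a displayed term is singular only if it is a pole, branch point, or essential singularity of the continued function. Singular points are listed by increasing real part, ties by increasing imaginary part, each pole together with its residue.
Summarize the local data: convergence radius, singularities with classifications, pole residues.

Radius of convergence at 0: 1/4.
At (-7/16) - ((1/16)*sqrt(3023))*i: a pole of order 2; residue ((11264/9138529)*sqrt(3023))*i.
At (-7/16) + ((1/16)*sqrt(3023))*i: a pole of order 2; residue -((11264/9138529)*sqrt(3023))*i.
At 1/4: a logarithmic branch point.
At 2/3: a logarithmic branch point.

Denominator factor (ω**2 + 7*ω/8 + 12)^2: discriminant -3023/64, complex-conjugate roots (-7/16) + ((1/16)*sqrt(3023))*i and (-7/16) - ((1/16)*sqrt(3023))*i; poles of order 2, moduli (2)*sqrt(3) and (2)*sqrt(3).
Branch term (2)*log(1 - ω/(1/4)): its argument vanishes at ω = 1/4, a logarithmic branch point, modulus 1/4.
Branch term (7/2)*log(1 - ω/(2/3)): its argument vanishes at ω = 2/3, a logarithmic branch point, modulus 2/3.
The radius of convergence is the smallest modulus among the singular points: 1/4.
The branch terms are analytic at (-7/16) - ((1/16)*sqrt(3023))*i and contribute nothing to the residue; only the rational part matters.
The factor ω**2 + 7*ω/8 + 12 splits as (ω - a)(ω - a') with a = (-7/16) - ((1/16)*sqrt(3023))*i, a' = (-7/16) + ((1/16)*sqrt(3023))*i. At the order-2 pole a set g(ω) = (ω - a)^2*(rational part) = [11] / (ω - a')^2.
Order-2 pole: residue = g'(a); g'((-7/16) - ((1/16)*sqrt(3023))*i) = ((11264/9138529)*sqrt(3023))*i, so the residue is ((11264/9138529)*sqrt(3023))*i.
The branch terms are analytic at (-7/16) + ((1/16)*sqrt(3023))*i and contribute nothing to the residue; only the rational part matters.
The factor ω**2 + 7*ω/8 + 12 splits as (ω - a)(ω - a') with a = (-7/16) + ((1/16)*sqrt(3023))*i, a' = (-7/16) - ((1/16)*sqrt(3023))*i. At the order-2 pole a set g(ω) = (ω - a)^2*(rational part) = [11] / (ω - a')^2.
Order-2 pole: residue = g'(a); g'((-7/16) + ((1/16)*sqrt(3023))*i) = -((11264/9138529)*sqrt(3023))*i, so the residue is -((11264/9138529)*sqrt(3023))*i.
List the singular points by increasing real part (a conjugate pair: the negative imaginary part first).


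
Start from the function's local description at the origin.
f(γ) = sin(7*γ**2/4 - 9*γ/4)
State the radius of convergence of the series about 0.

The factor sin(7*γ**2/4 - 9*γ/4) is entire and contributes no finite singular point.
The polynomial part has no poles.
No finite singular points: the Taylor series at 0 converges everywhere.

The radius of convergence is infinite.


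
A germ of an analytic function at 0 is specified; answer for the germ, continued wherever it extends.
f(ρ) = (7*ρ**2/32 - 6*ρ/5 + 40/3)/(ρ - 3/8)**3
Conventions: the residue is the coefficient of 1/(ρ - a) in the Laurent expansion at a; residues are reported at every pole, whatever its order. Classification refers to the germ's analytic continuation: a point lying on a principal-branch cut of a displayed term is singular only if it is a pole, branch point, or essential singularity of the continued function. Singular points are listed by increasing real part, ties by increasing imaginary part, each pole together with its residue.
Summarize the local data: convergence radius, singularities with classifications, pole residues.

Denominator factor (ρ - 3/8)^3: pole of order 3 at 3/8, modulus 3/8.
The radius of convergence is the smallest modulus among the singular points: 3/8.
At the order-3 pole 3/8 set g(ρ) = (ρ - (3/8))^3*f(ρ) = 7*ρ**2/32 - 6*ρ/5 + 40/3.
Order-3 pole: residue = g''(a)/2; g''(3/8) = 7/16, so the residue is 7/32.

Radius of convergence at 0: 3/8.
At 3/8: a pole of order 3; residue 7/32.


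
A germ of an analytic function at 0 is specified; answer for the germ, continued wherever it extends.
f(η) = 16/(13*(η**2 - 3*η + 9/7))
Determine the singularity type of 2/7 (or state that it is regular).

Denominator factors: η**2 - 3*η + 9/7 = 25/49 at η = 2/7 — none vanishes.
So the germ continues analytically to 2/7.

The point is a regular point.


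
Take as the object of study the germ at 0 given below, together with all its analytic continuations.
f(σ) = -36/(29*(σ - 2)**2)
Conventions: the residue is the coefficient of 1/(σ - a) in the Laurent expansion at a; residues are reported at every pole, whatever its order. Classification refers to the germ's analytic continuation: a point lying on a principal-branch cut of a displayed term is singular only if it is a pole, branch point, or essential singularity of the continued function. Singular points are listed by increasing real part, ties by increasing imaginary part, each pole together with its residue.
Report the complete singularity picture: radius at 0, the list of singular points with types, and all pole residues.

Denominator factor (σ - 2)^2: pole of order 2 at 2, modulus 2.
The radius of convergence is the smallest modulus among the singular points: 2.
At the order-2 pole 2 set g(σ) = (σ - (2))^2*f(σ) = -36/29.
Order-2 pole: residue = g'(a); g'(2) = 0, so the residue is 0.

Radius of convergence at 0: 2.
At 2: a pole of order 2; residue 0.


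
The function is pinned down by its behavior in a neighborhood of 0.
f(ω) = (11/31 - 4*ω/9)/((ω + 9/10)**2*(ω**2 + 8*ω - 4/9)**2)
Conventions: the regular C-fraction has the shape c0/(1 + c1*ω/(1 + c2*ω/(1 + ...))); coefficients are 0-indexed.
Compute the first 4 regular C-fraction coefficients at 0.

Taylor coefficients (expand at 0): a_0 = 275/124, a_1 = 20125/279, a_2 = 38219275/20088, a_3 = 4089954325/90396.
c0 = a_0 = 275/124. Peel one level at a time: if S = 1 + c*ω/S' with S'(0) = 1, then c is the ω-coefficient of S and S' = c*ω/(S - 1).
S_1 = c0/f = 1 + (-3220/99)*ω + (48399/242)*ω^2 + ...; c1 = -3220/99.
S_2 = c1*ω/(S_1 - 1) = 1 + (435591/70840)*ω + (2839460521/41473600)*ω^2 + ...; c2 = 435591/70840.
S_3 = c2*ω/(S_2 - 1) = 1 + (-31234065731/2805206040)*ω + ...; c3 = -31234065731/2805206040.

The regular C-fraction coefficients are [275/124, -3220/99, 435591/70840, -31234065731/2805206040].


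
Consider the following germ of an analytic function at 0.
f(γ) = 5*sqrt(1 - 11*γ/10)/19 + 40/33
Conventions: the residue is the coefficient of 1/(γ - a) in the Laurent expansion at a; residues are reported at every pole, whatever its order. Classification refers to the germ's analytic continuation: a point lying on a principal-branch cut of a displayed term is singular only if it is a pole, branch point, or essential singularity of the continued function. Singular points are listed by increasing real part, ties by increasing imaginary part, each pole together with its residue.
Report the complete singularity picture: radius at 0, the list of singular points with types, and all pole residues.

Radius of convergence at 0: 10/11.
At 10/11: an algebraic (square-root) branch point.

Branch term (5/19)*sqrt(1 - γ/(10/11)): its argument vanishes at γ = 10/11, a square-root branch point, modulus 10/11.
The radius of convergence is the smallest modulus among the singular points: 10/11.


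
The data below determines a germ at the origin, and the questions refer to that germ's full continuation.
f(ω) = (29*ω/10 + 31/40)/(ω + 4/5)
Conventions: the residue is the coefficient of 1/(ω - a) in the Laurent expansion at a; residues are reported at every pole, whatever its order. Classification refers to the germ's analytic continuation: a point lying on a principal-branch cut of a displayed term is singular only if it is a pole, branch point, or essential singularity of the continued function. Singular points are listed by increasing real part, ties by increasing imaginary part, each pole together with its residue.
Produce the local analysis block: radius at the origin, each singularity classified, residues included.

Radius of convergence at 0: 4/5.
At -4/5: a pole of order 1; residue -309/200.

Denominator factor (ω + 4/5): pole of order 1 at -4/5, modulus 4/5.
The radius of convergence is the smallest modulus among the singular points: 4/5.
At the order-1 pole -4/5 set g(ω) = (ω - (-4/5))*f(ω) = 29*ω/10 + 31/40.
Simple pole: residue = g(a) at a = -4/5, which is -309/200.


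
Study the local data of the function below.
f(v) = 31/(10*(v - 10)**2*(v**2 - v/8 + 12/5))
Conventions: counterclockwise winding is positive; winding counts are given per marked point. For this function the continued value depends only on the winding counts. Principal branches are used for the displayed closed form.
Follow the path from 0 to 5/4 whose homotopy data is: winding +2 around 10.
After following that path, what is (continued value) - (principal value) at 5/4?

The function is rational, hence single-valued: continuing it around any pole returns the same value, so the difference is 0.

Continued minus principal equals 0.


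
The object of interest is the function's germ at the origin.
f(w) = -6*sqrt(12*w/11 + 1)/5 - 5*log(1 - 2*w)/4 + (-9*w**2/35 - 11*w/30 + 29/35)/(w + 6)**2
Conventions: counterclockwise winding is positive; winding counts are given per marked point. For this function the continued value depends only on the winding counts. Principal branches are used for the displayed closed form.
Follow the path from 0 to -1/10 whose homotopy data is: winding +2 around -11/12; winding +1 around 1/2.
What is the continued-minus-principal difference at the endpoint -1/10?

The rational part is single-valued and drops out of the difference; each branch term changes only by its own monodromy.
(-6/5)*sqrt(1 - w/(-11/12)): winding +2 is even, the square root returns to the same sheet, contribution 0.
(-5/4)*log(1 - w/(1/2)): each positive loop around 1/2 adds 2*pi*i to the log, so winding +1 contributes (-5/4)*(1)*2*pi*i = -(5/2)*pi*i.
Summing the contributions at w = -1/10 gives -(5/2)*pi*i.

Continued minus principal equals -(5/2)*pi*i.


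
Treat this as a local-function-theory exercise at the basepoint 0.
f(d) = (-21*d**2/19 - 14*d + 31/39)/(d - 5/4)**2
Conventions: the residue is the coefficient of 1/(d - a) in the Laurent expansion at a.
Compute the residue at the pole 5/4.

The residue is -637/38.

At the order-2 pole 5/4 set g(d) = (d - (5/4))^2*f(d) = -21*d**2/19 - 14*d + 31/39.
Order-2 pole: residue = g'(a); g'(5/4) = -637/38, so the residue is -637/38.


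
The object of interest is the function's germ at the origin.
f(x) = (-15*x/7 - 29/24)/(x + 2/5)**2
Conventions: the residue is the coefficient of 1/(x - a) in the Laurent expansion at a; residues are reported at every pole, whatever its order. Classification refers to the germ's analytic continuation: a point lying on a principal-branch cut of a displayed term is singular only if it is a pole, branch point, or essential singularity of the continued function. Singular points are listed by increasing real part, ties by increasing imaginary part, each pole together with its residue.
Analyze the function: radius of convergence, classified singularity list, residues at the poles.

Denominator factor (x + 2/5)^2: pole of order 2 at -2/5, modulus 2/5.
The radius of convergence is the smallest modulus among the singular points: 2/5.
At the order-2 pole -2/5 set g(x) = (x - (-2/5))^2*f(x) = -15*x/7 - 29/24.
Order-2 pole: residue = g'(a); g'(-2/5) = -15/7, so the residue is -15/7.

Radius of convergence at 0: 2/5.
At -2/5: a pole of order 2; residue -15/7.


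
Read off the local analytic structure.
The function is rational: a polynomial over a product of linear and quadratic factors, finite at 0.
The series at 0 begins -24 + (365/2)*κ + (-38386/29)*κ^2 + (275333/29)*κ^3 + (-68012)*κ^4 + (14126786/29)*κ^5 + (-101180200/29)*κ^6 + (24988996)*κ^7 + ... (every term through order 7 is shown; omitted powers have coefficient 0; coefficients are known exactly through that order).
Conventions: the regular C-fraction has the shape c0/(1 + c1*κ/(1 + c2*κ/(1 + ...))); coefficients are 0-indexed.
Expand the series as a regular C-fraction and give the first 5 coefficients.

Taylor coefficients (read off): a_0 = -24, a_1 = 365/2, a_2 = -38386/29, a_3 = 275333/29, a_4 = -68012.
c0 = a_0 = -24. Peel one level at a time: if S = 1 + c*κ/S' with S'(0) = 1, then c is the κ-coefficient of S and S' = c*κ/(S - 1).
S_1 = c0/f = 1 + (365/48)*κ + (178469/66816)*κ^2 + ...; c1 = 365/48.
S_2 = c1*κ/(S_1 - 1) = 1 + (-178469/508080)*κ + (65140374/112042225)*κ^2 + ...; c2 = -178469/508080.
S_3 = c2*κ/(S_2 - 1) = 1 + (3126737952/1889094365)*κ + (1388271650688/923684334869)*κ^2 + ...; c3 = 3126737952/1889094365.
S_4 = c3*κ/(S_3 - 1) = 1 + (-162060/178469)*κ + ...; c4 = -162060/178469.

The regular C-fraction coefficients are [-24, 365/48, -178469/508080, 3126737952/1889094365, -162060/178469].


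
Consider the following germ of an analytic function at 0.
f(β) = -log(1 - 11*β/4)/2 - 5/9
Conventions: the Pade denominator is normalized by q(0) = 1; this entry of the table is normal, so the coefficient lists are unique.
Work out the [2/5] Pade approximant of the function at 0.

Taylor coefficients needed (expand at 0): a_0 = -5/9, a_1 = 11/8, a_2 = 121/64, a_3 = 1331/384, a_4 = 14641/2048, a_5 = 161051/10240, a_6 = 1771561/49152, a_7 = 19487171/229376.
Write the denominator as Q(β) = 1 + q1*β + q2*β^2 + q3*β^3 + q4*β^4 + q5*β^5. Requiring Q*f - P = O(β^8) with deg P <= 2 kills the coefficients of β^3..β^7 in Q*f:
  β^3: a_3 + q1*a_2 + q2*a_1 + q3*a_0 = 0, i.e. 1331/384 + (121/64)*q1 + (11/8)*q2 + (-5/9)*q3 = 0.
  β^4: a_4 + q1*a_3 + q2*a_2 + q3*a_1 + q4*a_0 = 0, i.e. 14641/2048 + (1331/384)*q1 + (121/64)*q2 + (11/8)*q3 + (-5/9)*q4 = 0.
  β^5: a_5 + q1*a_4 + q2*a_3 + q3*a_2 + q4*a_1 + q5*a_0 = 0, i.e. 161051/10240 + (14641/2048)*q1 + (1331/384)*q2 + (121/64)*q3 + (11/8)*q4 + (-5/9)*q5 = 0.
  β^6: a_6 + q1*a_5 + q2*a_4 + q3*a_3 + q4*a_2 + q5*a_1 = 0, i.e. 1771561/49152 + (161051/10240)*q1 + (14641/2048)*q2 + (1331/384)*q3 + (121/64)*q4 + (11/8)*q5 = 0.
  β^7: a_7 + q1*a_6 + q2*a_5 + q3*a_4 + q4*a_3 + q5*a_2 = 0, i.e. 19487171/229376 + (1771561/49152)*q1 + (161051/10240)*q2 + (14641/2048)*q3 + (1331/384)*q4 + (121/64)*q5 = 0.
Solving this linear system: q1 = -2020645/563108, q2 = 34793671/13514592, q3 = 211629/529984, q4 = 165545787/720778240, q5 = 22386089/180194560.
The numerator is Q*f truncated at degree 2: P0 = a_0 = -5/9; P1 = a_1 + q1*a_0 = 34143373/10135944; P2 = a_2 + q1*a_1 + q2*a_0 = -1088281381/243262656.

The Pade approximant has numerator coefficients [-5/9, 34143373/10135944, -1088281381/243262656]; denominator coefficients [1, -2020645/563108, 34793671/13514592, 211629/529984, 165545787/720778240, 22386089/180194560].


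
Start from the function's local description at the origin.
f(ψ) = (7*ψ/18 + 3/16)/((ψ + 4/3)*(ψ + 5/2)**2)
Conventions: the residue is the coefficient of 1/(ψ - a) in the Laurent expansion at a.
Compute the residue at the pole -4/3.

The residue is -143/588.

At the order-1 pole -4/3 set g(ψ) = (ψ - (-4/3))*f(ψ) = (7*ψ/18 + 3/16)/(ψ + 5/2)**2.
Simple pole: residue = g(a) at a = -4/3, which is -143/588.


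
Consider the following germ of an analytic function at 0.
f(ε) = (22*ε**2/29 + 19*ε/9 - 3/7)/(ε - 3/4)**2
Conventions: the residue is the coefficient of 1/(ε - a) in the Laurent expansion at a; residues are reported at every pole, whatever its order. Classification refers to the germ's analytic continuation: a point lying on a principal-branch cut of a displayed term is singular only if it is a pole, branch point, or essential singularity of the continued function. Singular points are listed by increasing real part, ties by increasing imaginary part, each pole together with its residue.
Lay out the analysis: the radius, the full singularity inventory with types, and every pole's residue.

Denominator factor (ε - 3/4)^2: pole of order 2 at 3/4, modulus 3/4.
The radius of convergence is the smallest modulus among the singular points: 3/4.
At the order-2 pole 3/4 set g(ε) = (ε - (3/4))^2*f(ε) = 22*ε**2/29 + 19*ε/9 - 3/7.
Order-2 pole: residue = g'(a); g'(3/4) = 848/261, so the residue is 848/261.

Radius of convergence at 0: 3/4.
At 3/4: a pole of order 2; residue 848/261.


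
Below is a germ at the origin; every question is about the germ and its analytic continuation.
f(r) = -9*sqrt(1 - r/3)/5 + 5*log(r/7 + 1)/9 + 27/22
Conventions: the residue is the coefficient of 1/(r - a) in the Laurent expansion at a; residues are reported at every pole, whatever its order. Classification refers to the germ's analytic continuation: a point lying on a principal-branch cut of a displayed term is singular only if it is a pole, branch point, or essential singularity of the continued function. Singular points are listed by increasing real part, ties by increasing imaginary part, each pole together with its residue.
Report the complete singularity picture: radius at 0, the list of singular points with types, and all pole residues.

Branch term (-9/5)*sqrt(1 - r/(3)): its argument vanishes at r = 3, a square-root branch point, modulus 3.
Branch term (5/9)*log(1 - r/(-7)): its argument vanishes at r = -7, a logarithmic branch point, modulus 7.
The radius of convergence is the smallest modulus among the singular points: 3.
List the singular points by increasing real part (a conjugate pair: the negative imaginary part first).

Radius of convergence at 0: 3.
At -7: a logarithmic branch point.
At 3: an algebraic (square-root) branch point.


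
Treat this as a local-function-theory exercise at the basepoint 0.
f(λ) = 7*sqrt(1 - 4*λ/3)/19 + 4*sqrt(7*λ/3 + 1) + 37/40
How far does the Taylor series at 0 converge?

The radius of convergence is 3/7.

Branch term (7/19)*sqrt(1 - λ/(3/4)): its argument vanishes at λ = 3/4, a square-root branch point, modulus 3/4.
Branch term (4)*sqrt(1 - λ/(-3/7)): its argument vanishes at λ = -3/7, a square-root branch point, modulus 3/7.
The radius of convergence is the smallest modulus among the singular points: 3/7.


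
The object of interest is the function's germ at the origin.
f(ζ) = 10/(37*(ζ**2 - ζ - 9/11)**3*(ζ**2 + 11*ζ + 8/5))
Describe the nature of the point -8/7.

The point is a regular point.

Denominator factors: ζ**2 - ζ - 9/11 = 879/539 at ζ = -8/7; ζ**2 + 11*ζ + 8/5 = -2368/245 at ζ = -8/7 — none vanishes.
So the germ continues analytically to -8/7.


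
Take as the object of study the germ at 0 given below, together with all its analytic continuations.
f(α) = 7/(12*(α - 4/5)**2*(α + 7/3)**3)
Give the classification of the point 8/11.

The point is a regular point.

Denominator factors: α + 7/3 = 101/33 at α = 8/11; α - 4/5 = -4/55 at α = 8/11 — none vanishes.
So the germ continues analytically to 8/11.


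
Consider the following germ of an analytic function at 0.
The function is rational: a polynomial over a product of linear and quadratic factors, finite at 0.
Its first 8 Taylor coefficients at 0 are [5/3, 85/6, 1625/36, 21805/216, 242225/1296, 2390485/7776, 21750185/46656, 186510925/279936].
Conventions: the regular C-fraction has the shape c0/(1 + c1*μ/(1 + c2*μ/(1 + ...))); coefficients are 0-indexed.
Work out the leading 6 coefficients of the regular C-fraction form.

The regular C-fraction coefficients are [5/3, -17/2, 271/51, -2624/4607, 108987/177776, -5549809/12616848].


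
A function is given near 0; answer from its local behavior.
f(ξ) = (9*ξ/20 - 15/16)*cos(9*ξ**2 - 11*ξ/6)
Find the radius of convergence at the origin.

The factor cos(9*ξ**2 - 11*ξ/6) is entire and contributes no finite singular point.
The polynomial part has no poles.
No finite singular points: the Taylor series at 0 converges everywhere.

The radius of convergence is infinite.


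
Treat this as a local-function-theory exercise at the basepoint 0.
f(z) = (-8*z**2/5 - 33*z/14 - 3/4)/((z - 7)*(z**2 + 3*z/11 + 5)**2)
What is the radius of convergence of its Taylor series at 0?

The radius of convergence is sqrt(5).

Denominator factor (z**2 + 3*z/11 + 5)^2: discriminant -2411/121, complex-conjugate roots (-3/22) + ((1/22)*sqrt(2411))*i and (-3/22) - ((1/22)*sqrt(2411))*i; poles of order 2, moduli sqrt(5) and sqrt(5).
Denominator factor (z - 7): pole of order 1 at 7, modulus 7.
The radius of convergence is the smallest modulus among the singular points: sqrt(5).


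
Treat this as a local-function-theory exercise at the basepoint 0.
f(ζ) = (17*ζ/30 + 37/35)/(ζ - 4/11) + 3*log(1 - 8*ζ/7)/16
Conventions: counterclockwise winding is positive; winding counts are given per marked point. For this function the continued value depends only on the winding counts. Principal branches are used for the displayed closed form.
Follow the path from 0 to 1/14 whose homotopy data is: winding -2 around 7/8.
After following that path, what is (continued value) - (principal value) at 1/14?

The rational part is single-valued and drops out of the difference; each branch term changes only by its own monodromy.
(3/16)*log(1 - ζ/(7/8)): each positive loop around 7/8 adds 2*pi*i to the log, so winding -2 contributes (3/16)*(-2)*2*pi*i = -(3/4)*pi*i.
Summing the contributions at ζ = 1/14 gives -(3/4)*pi*i.

Continued minus principal equals -(3/4)*pi*i.


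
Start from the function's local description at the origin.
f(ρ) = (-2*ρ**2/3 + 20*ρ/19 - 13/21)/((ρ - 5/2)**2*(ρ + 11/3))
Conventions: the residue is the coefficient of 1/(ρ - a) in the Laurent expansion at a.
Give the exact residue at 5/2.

The residue is -57026/182077.

At the order-2 pole 5/2 set g(ρ) = (ρ - (5/2))^2*f(ρ) = (-2*ρ**2/3 + 20*ρ/19 - 13/21)/(ρ + 11/3).
Order-2 pole: residue = g'(a); g'(5/2) = -57026/182077, so the residue is -57026/182077.


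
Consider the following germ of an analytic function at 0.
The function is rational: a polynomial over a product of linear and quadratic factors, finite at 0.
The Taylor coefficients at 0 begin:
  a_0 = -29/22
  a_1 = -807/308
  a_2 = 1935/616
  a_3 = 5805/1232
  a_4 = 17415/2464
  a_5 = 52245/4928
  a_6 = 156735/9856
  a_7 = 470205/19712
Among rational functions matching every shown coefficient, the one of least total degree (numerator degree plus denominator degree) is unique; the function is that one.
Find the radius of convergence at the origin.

The radius of convergence is 2/3.

No rational of total degree below 3 reproduces all 8 coefficients; solving the [2/1] Pade equations on them gives f(ξ) = (-33*ξ**2/7 + 3*ξ/7 + 29/33)/(ξ - 2/3), whose expansion matches every shown term.
Denominator factor (ξ - 2/3): pole of order 1 at 2/3, modulus 2/3.
The radius of convergence is the smallest modulus among the singular points: 2/3.


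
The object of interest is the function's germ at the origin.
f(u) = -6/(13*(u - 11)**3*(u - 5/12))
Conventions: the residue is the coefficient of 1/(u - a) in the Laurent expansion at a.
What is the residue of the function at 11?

At the order-3 pole 11 set g(u) = (u - (11))^3*f(u) = -6/(13*(u - 5/12)).
Order-3 pole: residue = g''(a)/2; g''(11) = -20736/26628979, so the residue is -10368/26628979.

The residue is -10368/26628979.


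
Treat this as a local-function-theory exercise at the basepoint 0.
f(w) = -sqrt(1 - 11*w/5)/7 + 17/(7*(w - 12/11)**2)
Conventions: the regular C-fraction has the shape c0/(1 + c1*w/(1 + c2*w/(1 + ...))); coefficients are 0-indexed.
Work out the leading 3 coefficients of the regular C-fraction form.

Taylor coefficients (expand at 0): a_0 = 1913/1008, a_1 = 16841/4320, a_2 = 6326969/1209600.
c0 = a_0 = 1913/1008. Peel one level at a time: if S = 1 + c*w/S' with S'(0) = 1, then c is the w-coefficient of S and S' = c*w/(S - 1).
S_1 = c0/f = 1 + (-117887/57390)*w + (3855780797/2634889680)*w^2 + ...; c1 = -117887/57390.
S_2 = c1*w/(S_1 - 1) = 1 + (350525527/492038904)*w + ...; c2 = 350525527/492038904.

The regular C-fraction coefficients are [1913/1008, -117887/57390, 350525527/492038904].
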